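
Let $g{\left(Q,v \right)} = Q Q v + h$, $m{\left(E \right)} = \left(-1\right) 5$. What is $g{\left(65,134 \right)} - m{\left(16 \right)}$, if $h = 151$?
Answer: $566306$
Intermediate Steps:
$m{\left(E \right)} = -5$
$g{\left(Q,v \right)} = 151 + v Q^{2}$ ($g{\left(Q,v \right)} = Q Q v + 151 = Q^{2} v + 151 = v Q^{2} + 151 = 151 + v Q^{2}$)
$g{\left(65,134 \right)} - m{\left(16 \right)} = \left(151 + 134 \cdot 65^{2}\right) - -5 = \left(151 + 134 \cdot 4225\right) + 5 = \left(151 + 566150\right) + 5 = 566301 + 5 = 566306$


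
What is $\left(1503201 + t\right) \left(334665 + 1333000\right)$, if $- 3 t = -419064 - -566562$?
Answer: $2424843278275$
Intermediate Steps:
$t = -49166$ ($t = - \frac{-419064 - -566562}{3} = - \frac{-419064 + 566562}{3} = \left(- \frac{1}{3}\right) 147498 = -49166$)
$\left(1503201 + t\right) \left(334665 + 1333000\right) = \left(1503201 - 49166\right) \left(334665 + 1333000\right) = 1454035 \cdot 1667665 = 2424843278275$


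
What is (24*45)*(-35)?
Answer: -37800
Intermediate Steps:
(24*45)*(-35) = 1080*(-35) = -37800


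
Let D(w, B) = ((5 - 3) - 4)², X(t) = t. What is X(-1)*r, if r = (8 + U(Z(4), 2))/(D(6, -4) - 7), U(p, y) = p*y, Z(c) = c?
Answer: 16/3 ≈ 5.3333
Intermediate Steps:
D(w, B) = 4 (D(w, B) = (2 - 4)² = (-2)² = 4)
r = -16/3 (r = (8 + 4*2)/(4 - 7) = (8 + 8)/(-3) = 16*(-⅓) = -16/3 ≈ -5.3333)
X(-1)*r = -1*(-16/3) = 16/3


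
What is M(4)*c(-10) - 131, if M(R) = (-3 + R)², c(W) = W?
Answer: -141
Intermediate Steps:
M(4)*c(-10) - 131 = (-3 + 4)²*(-10) - 131 = 1²*(-10) - 131 = 1*(-10) - 131 = -10 - 131 = -141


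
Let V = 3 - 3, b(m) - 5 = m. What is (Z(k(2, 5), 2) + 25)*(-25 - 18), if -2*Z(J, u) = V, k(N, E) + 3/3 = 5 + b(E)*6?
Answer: -1075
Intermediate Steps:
b(m) = 5 + m
k(N, E) = 34 + 6*E (k(N, E) = -1 + (5 + (5 + E)*6) = -1 + (5 + (30 + 6*E)) = -1 + (35 + 6*E) = 34 + 6*E)
V = 0
Z(J, u) = 0 (Z(J, u) = -½*0 = 0)
(Z(k(2, 5), 2) + 25)*(-25 - 18) = (0 + 25)*(-25 - 18) = 25*(-43) = -1075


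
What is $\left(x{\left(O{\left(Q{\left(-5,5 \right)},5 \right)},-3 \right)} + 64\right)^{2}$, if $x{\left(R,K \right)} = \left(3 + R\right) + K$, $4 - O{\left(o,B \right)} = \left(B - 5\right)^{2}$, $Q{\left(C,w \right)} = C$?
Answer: $4624$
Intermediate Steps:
$O{\left(o,B \right)} = 4 - \left(-5 + B\right)^{2}$ ($O{\left(o,B \right)} = 4 - \left(B - 5\right)^{2} = 4 - \left(-5 + B\right)^{2}$)
$x{\left(R,K \right)} = 3 + K + R$
$\left(x{\left(O{\left(Q{\left(-5,5 \right)},5 \right)},-3 \right)} + 64\right)^{2} = \left(\left(3 - 3 + \left(4 - \left(-5 + 5\right)^{2}\right)\right) + 64\right)^{2} = \left(\left(3 - 3 + \left(4 - 0^{2}\right)\right) + 64\right)^{2} = \left(\left(3 - 3 + \left(4 - 0\right)\right) + 64\right)^{2} = \left(\left(3 - 3 + \left(4 + 0\right)\right) + 64\right)^{2} = \left(\left(3 - 3 + 4\right) + 64\right)^{2} = \left(4 + 64\right)^{2} = 68^{2} = 4624$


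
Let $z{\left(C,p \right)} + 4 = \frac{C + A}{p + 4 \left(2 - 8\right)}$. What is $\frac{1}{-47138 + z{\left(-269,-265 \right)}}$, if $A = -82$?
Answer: $- \frac{289}{13623687} \approx -2.1213 \cdot 10^{-5}$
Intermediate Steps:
$z{\left(C,p \right)} = -4 + \frac{-82 + C}{-24 + p}$ ($z{\left(C,p \right)} = -4 + \frac{C - 82}{p + 4 \left(2 - 8\right)} = -4 + \frac{-82 + C}{p + 4 \left(-6\right)} = -4 + \frac{-82 + C}{p - 24} = -4 + \frac{-82 + C}{-24 + p}$)
$\frac{1}{-47138 + z{\left(-269,-265 \right)}} = \frac{1}{-47138 + \frac{14 - 269 - -1060}{-24 - 265}} = \frac{1}{-47138 + \frac{14 - 269 + 1060}{-289}} = \frac{1}{-47138 - \frac{805}{289}} = \frac{1}{- \frac{13623687}{289}} = - \frac{289}{13623687}$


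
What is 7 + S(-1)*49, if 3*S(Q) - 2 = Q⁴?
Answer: 56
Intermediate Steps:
S(Q) = ⅔ + Q⁴/3
7 + S(-1)*49 = 7 + (⅔ + (⅓)*(-1)⁴)*49 = 7 + (⅔ + (⅓)*1)*49 = 7 + (⅔ + ⅓)*49 = 7 + 1*49 = 7 + 49 = 56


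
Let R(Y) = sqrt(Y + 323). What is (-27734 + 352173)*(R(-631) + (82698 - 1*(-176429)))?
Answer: 84070904753 + 648878*I*sqrt(77) ≈ 8.4071e+10 + 5.6939e+6*I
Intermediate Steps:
R(Y) = sqrt(323 + Y)
(-27734 + 352173)*(R(-631) + (82698 - 1*(-176429))) = (-27734 + 352173)*(sqrt(323 - 631) + (82698 - 1*(-176429))) = 324439*(sqrt(-308) + (82698 + 176429)) = 324439*(2*I*sqrt(77) + 259127) = 324439*(259127 + 2*I*sqrt(77)) = 84070904753 + 648878*I*sqrt(77)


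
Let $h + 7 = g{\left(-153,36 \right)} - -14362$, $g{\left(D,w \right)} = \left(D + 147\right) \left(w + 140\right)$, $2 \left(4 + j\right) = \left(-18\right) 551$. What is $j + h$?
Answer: $8336$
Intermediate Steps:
$j = -4963$ ($j = -4 + \frac{\left(-18\right) 551}{2} = -4 + \frac{1}{2} \left(-9918\right) = -4 - 4959 = -4963$)
$g{\left(D,w \right)} = \left(140 + w\right) \left(147 + D\right)$ ($g{\left(D,w \right)} = \left(147 + D\right) \left(140 + w\right) = \left(140 + w\right) \left(147 + D\right)$)
$h = 13299$ ($h = -7 + \left(\left(20580 + 140 \left(-153\right) + 147 \cdot 36 - 5508\right) - -14362\right) = -7 + \left(\left(20580 - 21420 + 5292 - 5508\right) + 14362\right) = -7 + \left(-1056 + 14362\right) = -7 + 13306 = 13299$)
$j + h = -4963 + 13299 = 8336$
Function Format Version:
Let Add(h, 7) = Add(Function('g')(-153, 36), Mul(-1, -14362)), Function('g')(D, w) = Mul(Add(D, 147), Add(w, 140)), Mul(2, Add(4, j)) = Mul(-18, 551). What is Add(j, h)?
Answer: 8336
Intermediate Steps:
j = -4963 (j = Add(-4, Mul(Rational(1, 2), Mul(-18, 551))) = Add(-4, Mul(Rational(1, 2), -9918)) = Add(-4, -4959) = -4963)
Function('g')(D, w) = Mul(Add(140, w), Add(147, D)) (Function('g')(D, w) = Mul(Add(147, D), Add(140, w)) = Mul(Add(140, w), Add(147, D)))
h = 13299 (h = Add(-7, Add(Add(20580, Mul(140, -153), Mul(147, 36), Mul(-153, 36)), Mul(-1, -14362))) = Add(-7, Add(Add(20580, -21420, 5292, -5508), 14362)) = Add(-7, Add(-1056, 14362)) = Add(-7, 13306) = 13299)
Add(j, h) = Add(-4963, 13299) = 8336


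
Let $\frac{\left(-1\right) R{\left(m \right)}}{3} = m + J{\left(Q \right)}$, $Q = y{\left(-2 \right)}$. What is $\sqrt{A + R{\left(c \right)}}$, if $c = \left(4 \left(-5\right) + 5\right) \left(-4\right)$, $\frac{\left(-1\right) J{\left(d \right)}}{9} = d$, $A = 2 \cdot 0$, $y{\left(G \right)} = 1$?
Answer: $3 i \sqrt{17} \approx 12.369 i$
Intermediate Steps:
$A = 0$
$Q = 1$
$J{\left(d \right)} = - 9 d$
$c = 60$ ($c = \left(-20 + 5\right) \left(-4\right) = \left(-15\right) \left(-4\right) = 60$)
$R{\left(m \right)} = 27 - 3 m$ ($R{\left(m \right)} = - 3 \left(m - 9\right) = - 3 \left(-9 + m\right) = 27 - 3 m$)
$\sqrt{A + R{\left(c \right)}} = \sqrt{0 + \left(27 - 180\right)} = \sqrt{0 - 153} = \sqrt{-153} = 3 i \sqrt{17}$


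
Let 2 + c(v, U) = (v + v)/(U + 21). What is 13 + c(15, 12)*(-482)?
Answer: 5927/11 ≈ 538.82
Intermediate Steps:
c(v, U) = -2 + 2*v/(21 + U) (c(v, U) = -2 + (v + v)/(U + 21) = -2 + (2*v)/(21 + U) = -2 + 2*v/(21 + U))
13 + c(15, 12)*(-482) = 13 + (2*(-21 + 15 - 1*12)/(21 + 12))*(-482) = 13 + (2*(-21 + 15 - 12)/33)*(-482) = 13 + (2*(1/33)*(-18))*(-482) = 13 - 12/11*(-482) = 13 + 5784/11 = 5927/11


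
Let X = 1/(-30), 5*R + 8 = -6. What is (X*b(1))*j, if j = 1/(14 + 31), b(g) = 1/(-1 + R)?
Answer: 1/5130 ≈ 0.00019493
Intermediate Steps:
R = -14/5 (R = -8/5 + (⅕)*(-6) = -8/5 - 6/5 = -14/5 ≈ -2.8000)
b(g) = -5/19 (b(g) = 1/(-1 - 14/5) = 1/(-19/5) = -5/19)
X = -1/30 ≈ -0.033333
j = 1/45 ≈ 0.022222
(X*b(1))*j = -1/30*(-5/19)*(1/45) = (1/114)*(1/45) = 1/5130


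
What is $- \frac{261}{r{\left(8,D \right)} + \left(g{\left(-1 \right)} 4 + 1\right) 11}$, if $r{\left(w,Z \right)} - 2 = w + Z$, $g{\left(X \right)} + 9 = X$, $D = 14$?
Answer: $\frac{29}{45} \approx 0.64444$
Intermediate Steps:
$g{\left(X \right)} = -9 + X$
$r{\left(w,Z \right)} = 2 + Z + w$ ($r{\left(w,Z \right)} = 2 + \left(w + Z\right) = 2 + \left(Z + w\right) = 2 + Z + w$)
$- \frac{261}{r{\left(8,D \right)} + \left(g{\left(-1 \right)} 4 + 1\right) 11} = - \frac{261}{\left(2 + 14 + 8\right) + \left(\left(-9 - 1\right) 4 + 1\right) 11} = - \frac{261}{24 + \left(\left(-10\right) 4 + 1\right) 11} = - \frac{261}{24 + \left(-40 + 1\right) 11} = - \frac{261}{24 - 429} = - \frac{261}{-405} = \left(-261\right) \left(- \frac{1}{405}\right) = \frac{29}{45}$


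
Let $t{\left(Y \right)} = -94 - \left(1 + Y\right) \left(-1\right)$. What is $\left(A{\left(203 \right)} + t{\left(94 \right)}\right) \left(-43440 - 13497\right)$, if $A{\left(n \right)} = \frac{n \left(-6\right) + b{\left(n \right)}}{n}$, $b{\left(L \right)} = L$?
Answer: $227748$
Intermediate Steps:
$t{\left(Y \right)} = -93 + Y$ ($t{\left(Y \right)} = -94 - \left(-1 - Y\right) = -94 + \left(1 + Y\right) = -93 + Y$)
$A{\left(n \right)} = -5$ ($A{\left(n \right)} = \frac{n \left(-6\right) + n}{n} = \frac{- 6 n + n}{n} = \frac{\left(-5\right) n}{n} = -5$)
$\left(A{\left(203 \right)} + t{\left(94 \right)}\right) \left(-43440 - 13497\right) = \left(-5 + \left(-93 + 94\right)\right) \left(-43440 - 13497\right) = \left(-5 + 1\right) \left(-56937\right) = \left(-4\right) \left(-56937\right) = 227748$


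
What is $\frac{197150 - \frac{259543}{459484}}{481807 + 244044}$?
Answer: $\frac{90587011057}{333516920884} \approx 0.27161$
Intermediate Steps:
$\frac{197150 - \frac{259543}{459484}}{481807 + 244044} = \frac{197150 - \frac{259543}{459484}}{725851} = \left(197150 - \frac{259543}{459484}\right) \frac{1}{725851} = \frac{90587011057}{459484} \cdot \frac{1}{725851} = \frac{90587011057}{333516920884}$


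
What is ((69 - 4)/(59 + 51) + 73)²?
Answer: 2621161/484 ≈ 5415.6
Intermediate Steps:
((69 - 4)/(59 + 51) + 73)² = (65/110 + 73)² = (65*(1/110) + 73)² = (13/22 + 73)² = (1619/22)² = 2621161/484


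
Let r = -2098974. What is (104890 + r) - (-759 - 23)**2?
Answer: -2605608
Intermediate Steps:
(104890 + r) - (-759 - 23)**2 = (104890 - 2098974) - (-759 - 23)**2 = -1994084 - 1*(-782)**2 = -1994084 - 1*611524 = -1994084 - 611524 = -2605608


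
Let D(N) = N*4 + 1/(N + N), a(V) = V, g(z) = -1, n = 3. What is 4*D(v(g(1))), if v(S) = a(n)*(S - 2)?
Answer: -1298/9 ≈ -144.22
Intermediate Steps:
v(S) = -6 + 3*S (v(S) = 3*(S - 2) = 3*(-2 + S) = -6 + 3*S)
D(N) = 1/(2*N) + 4*N (D(N) = 4*N + 1/(2*N) = 1/(2*N) + 4*N)
4*D(v(g(1))) = 4*(1/(2*(-6 + 3*(-1))) + 4*(-6 + 3*(-1))) = 4*(1/(2*(-6 - 3)) + 4*(-6 - 3)) = 4*((1/2)/(-9) + 4*(-9)) = 4*((1/2)*(-1/9) - 36) = 4*(-1/18 - 36) = 4*(-649/18) = -1298/9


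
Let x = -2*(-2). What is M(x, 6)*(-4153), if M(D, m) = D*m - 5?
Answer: -78907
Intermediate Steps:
x = 4
M(D, m) = -5 + D*m
M(x, 6)*(-4153) = (-5 + 4*6)*(-4153) = (-5 + 24)*(-4153) = 19*(-4153) = -78907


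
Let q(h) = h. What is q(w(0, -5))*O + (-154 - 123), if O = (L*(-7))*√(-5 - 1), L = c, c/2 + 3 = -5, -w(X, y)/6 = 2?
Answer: -277 - 1344*I*√6 ≈ -277.0 - 3292.1*I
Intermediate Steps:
w(X, y) = -12 (w(X, y) = -6*2 = -12)
c = -16 (c = -6 + 2*(-5) = -6 - 10 = -16)
L = -16
O = 112*I*√6 (O = (-16*(-7))*√(-5 - 1) = 112*√(-6) = 112*(I*√6) = 112*I*√6 ≈ 274.34*I)
q(w(0, -5))*O + (-154 - 123) = -1344*I*√6 + (-154 - 123) = -1344*I*√6 - 277 = -277 - 1344*I*√6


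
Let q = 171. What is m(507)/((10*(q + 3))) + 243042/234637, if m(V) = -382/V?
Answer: 8242967701/7961233410 ≈ 1.0354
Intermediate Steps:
m(507)/((10*(q + 3))) + 243042/234637 = (-382/507)/((10*(171 + 3))) + 243042/234637 = (-382*1/507)/((10*174)) + 243042*(1/234637) = -382/507/1740 + 243042/234637 = -382/507*1/1740 + 243042/234637 = -191/441090 + 243042/234637 = 8242967701/7961233410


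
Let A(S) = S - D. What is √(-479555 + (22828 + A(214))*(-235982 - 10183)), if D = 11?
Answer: I*√5669905670 ≈ 75299.0*I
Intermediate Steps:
A(S) = -11 + S (A(S) = S - 1*11 = S - 11 = -11 + S)
√(-479555 + (22828 + A(214))*(-235982 - 10183)) = √(-479555 + (22828 + (-11 + 214))*(-235982 - 10183)) = √(-479555 + (22828 + 203)*(-246165)) = √(-479555 + 23031*(-246165)) = √(-479555 - 5669426115) = √(-5669905670) = I*√5669905670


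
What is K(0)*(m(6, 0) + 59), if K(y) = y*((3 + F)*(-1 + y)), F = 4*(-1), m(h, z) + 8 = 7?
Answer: 0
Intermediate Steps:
m(h, z) = -1 (m(h, z) = -8 + 7 = -1)
F = -4
K(y) = y*(1 - y) (K(y) = y*((3 - 4)*(-1 + y)) = y*(-(-1 + y)) = y*(1 - y))
K(0)*(m(6, 0) + 59) = (0*(1 - 1*0))*(-1 + 59) = (0*(1 + 0))*58 = (0*1)*58 = 0*58 = 0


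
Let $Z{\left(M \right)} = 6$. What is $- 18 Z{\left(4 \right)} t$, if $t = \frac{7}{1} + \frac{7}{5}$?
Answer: $- \frac{4536}{5} \approx -907.2$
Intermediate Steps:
$t = \frac{42}{5}$ ($t = 7 \cdot 1 + 7 \cdot \frac{1}{5} = 7 + \frac{7}{5} = \frac{42}{5} \approx 8.4$)
$- 18 Z{\left(4 \right)} t = \left(-18\right) 6 \cdot \frac{42}{5} = \left(-108\right) \frac{42}{5} = - \frac{4536}{5}$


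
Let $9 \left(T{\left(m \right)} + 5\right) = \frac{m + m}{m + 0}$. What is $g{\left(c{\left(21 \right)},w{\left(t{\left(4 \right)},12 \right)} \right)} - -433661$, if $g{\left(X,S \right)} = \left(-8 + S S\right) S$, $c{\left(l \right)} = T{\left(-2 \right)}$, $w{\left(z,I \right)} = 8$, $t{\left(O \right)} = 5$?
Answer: $434109$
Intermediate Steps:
$T{\left(m \right)} = - \frac{43}{9}$ ($T{\left(m \right)} = -5 + \frac{\left(m + m\right) \frac{1}{m + 0}}{9} = -5 + \frac{2 m \frac{1}{m}}{9} = -5 + \frac{1}{9} \cdot 2 = -5 + \frac{2}{9} = - \frac{43}{9}$)
$c{\left(l \right)} = - \frac{43}{9}$
$g{\left(X,S \right)} = S \left(-8 + S^{2}\right)$ ($g{\left(X,S \right)} = \left(-8 + S^{2}\right) S = S \left(-8 + S^{2}\right)$)
$g{\left(c{\left(21 \right)},w{\left(t{\left(4 \right)},12 \right)} \right)} - -433661 = 8 \left(-8 + 8^{2}\right) - -433661 = 8 \left(-8 + 64\right) + 433661 = 8 \cdot 56 + 433661 = 448 + 433661 = 434109$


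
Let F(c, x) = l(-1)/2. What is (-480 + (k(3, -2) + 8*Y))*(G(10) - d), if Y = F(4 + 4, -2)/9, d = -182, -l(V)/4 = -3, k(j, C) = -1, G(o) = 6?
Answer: -268276/3 ≈ -89425.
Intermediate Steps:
l(V) = 12 (l(V) = -4*(-3) = 12)
F(c, x) = 6 (F(c, x) = 12/2 = 12*(½) = 6)
Y = ⅔ (Y = 6/9 = 6*(⅑) = ⅔ ≈ 0.66667)
(-480 + (k(3, -2) + 8*Y))*(G(10) - d) = (-480 + (-1 + 8*(⅔)))*(6 - 1*(-182)) = (-480 + (-1 + 16/3))*(6 + 182) = (-480 + 13/3)*188 = -1427/3*188 = -268276/3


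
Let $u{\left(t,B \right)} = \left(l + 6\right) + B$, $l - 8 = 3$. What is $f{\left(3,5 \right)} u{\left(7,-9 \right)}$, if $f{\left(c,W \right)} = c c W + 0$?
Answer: $360$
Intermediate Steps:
$l = 11$ ($l = 8 + 3 = 11$)
$u{\left(t,B \right)} = 17 + B$ ($u{\left(t,B \right)} = \left(11 + 6\right) + B = 17 + B$)
$f{\left(c,W \right)} = W c^{2}$ ($f{\left(c,W \right)} = c^{2} W + 0 = W c^{2} + 0 = W c^{2}$)
$f{\left(3,5 \right)} u{\left(7,-9 \right)} = 5 \cdot 3^{2} \left(17 - 9\right) = 5 \cdot 9 \cdot 8 = 45 \cdot 8 = 360$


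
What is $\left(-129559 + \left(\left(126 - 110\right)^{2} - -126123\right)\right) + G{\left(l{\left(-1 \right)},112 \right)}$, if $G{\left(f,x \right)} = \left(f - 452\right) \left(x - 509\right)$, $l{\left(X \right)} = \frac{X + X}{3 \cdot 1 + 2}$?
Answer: $\frac{882114}{5} \approx 1.7642 \cdot 10^{5}$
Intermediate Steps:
$l{\left(X \right)} = \frac{2 X}{5}$ ($l{\left(X \right)} = \frac{2 X}{3 + 2} = \frac{2 X}{5}$)
$G{\left(f,x \right)} = \left(-509 + x\right) \left(-452 + f\right)$ ($G{\left(f,x \right)} = \left(-452 + f\right) \left(-509 + x\right) = \left(-509 + x\right) \left(-452 + f\right)$)
$\left(-129559 + \left(\left(126 - 110\right)^{2} - -126123\right)\right) + G{\left(l{\left(-1 \right)},112 \right)} = \left(-129559 + \left(\left(126 - 110\right)^{2} - -126123\right)\right) + \left(230068 - 509 \cdot \frac{2}{5} \left(-1\right) - 50624 + \frac{2}{5} \left(-1\right) 112\right) = \left(-129559 + \left(16^{2} + 126123\right)\right) - - \frac{898014}{5} = \left(-129559 + \left(256 + 126123\right)\right) + \left(230068 + \frac{1018}{5} - 50624 - \frac{224}{5}\right) = \left(-129559 + 126379\right) + \frac{898014}{5} = -3180 + \frac{898014}{5} = \frac{882114}{5}$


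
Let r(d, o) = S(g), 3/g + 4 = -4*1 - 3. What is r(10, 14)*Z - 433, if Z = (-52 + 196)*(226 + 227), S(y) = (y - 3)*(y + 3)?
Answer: -70502953/121 ≈ -5.8267e+5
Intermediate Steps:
g = -3/11 (g = 3/(-4 + (-4*1 - 3)) = 3/(-4 + (-4 - 3)) = 3/(-4 - 7) = 3/(-11) = 3*(-1/11) = -3/11 ≈ -0.27273)
S(y) = (-3 + y)*(3 + y)
r(d, o) = -1080/121 (r(d, o) = -9 + (-3/11)² = -9 + 9/121 = -1080/121)
Z = 65232 (Z = 144*453 = 65232)
r(10, 14)*Z - 433 = -1080/121*65232 - 433 = -70450560/121 - 433 = -70502953/121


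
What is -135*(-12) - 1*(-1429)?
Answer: 3049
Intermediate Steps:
-135*(-12) - 1*(-1429) = 1620 + 1429 = 3049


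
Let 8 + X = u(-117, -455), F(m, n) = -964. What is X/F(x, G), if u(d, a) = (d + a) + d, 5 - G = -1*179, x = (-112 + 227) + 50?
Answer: 697/964 ≈ 0.72303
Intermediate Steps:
x = 165 (x = 115 + 50 = 165)
G = 184 (G = 5 - (-1)*179 = 5 - 1*(-179) = 5 + 179 = 184)
u(d, a) = a + 2*d (u(d, a) = (a + d) + d = a + 2*d)
X = -697 (X = -8 + (-455 + 2*(-117)) = -8 + (-455 - 234) = -8 - 689 = -697)
X/F(x, G) = -697/(-964) = -697*(-1/964) = 697/964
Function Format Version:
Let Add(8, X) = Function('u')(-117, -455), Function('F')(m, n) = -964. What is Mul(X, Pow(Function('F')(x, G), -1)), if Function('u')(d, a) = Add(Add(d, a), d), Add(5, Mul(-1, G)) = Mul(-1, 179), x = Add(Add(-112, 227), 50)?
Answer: Rational(697, 964) ≈ 0.72303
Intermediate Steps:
x = 165 (x = Add(115, 50) = 165)
G = 184 (G = Add(5, Mul(-1, Mul(-1, 179))) = Add(5, Mul(-1, -179)) = Add(5, 179) = 184)
Function('u')(d, a) = Add(a, Mul(2, d)) (Function('u')(d, a) = Add(Add(a, d), d) = Add(a, Mul(2, d)))
X = -697 (X = Add(-8, Add(-455, Mul(2, -117))) = Add(-8, Add(-455, -234)) = Add(-8, -689) = -697)
Mul(X, Pow(Function('F')(x, G), -1)) = Mul(-697, Pow(-964, -1)) = Mul(-697, Rational(-1, 964)) = Rational(697, 964)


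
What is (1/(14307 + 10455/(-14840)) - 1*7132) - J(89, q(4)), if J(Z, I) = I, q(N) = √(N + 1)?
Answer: -302832455252/42461085 - √5 ≈ -7134.2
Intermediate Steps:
q(N) = √(1 + N)
(1/(14307 + 10455/(-14840)) - 1*7132) - J(89, q(4)) = (1/(14307 + 10455/(-14840)) - 1*7132) - √(1 + 4) = (1/(14307 + 10455*(-1/14840)) - 7132) - √5 = (1/(14307 - 2091/2968) - 7132) - √5 = (1/(42461085/2968) - 7132) - √5 = (2968/42461085 - 7132) - √5 = -302832455252/42461085 - √5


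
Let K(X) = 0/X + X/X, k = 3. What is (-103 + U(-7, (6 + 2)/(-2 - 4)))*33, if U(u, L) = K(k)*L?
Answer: -3443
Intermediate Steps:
K(X) = 1 (K(X) = 0 + 1 = 1)
U(u, L) = L (U(u, L) = 1*L = L)
(-103 + U(-7, (6 + 2)/(-2 - 4)))*33 = (-103 + (6 + 2)/(-2 - 4))*33 = (-103 + 8/(-6))*33 = (-103 + 8*(-⅙))*33 = (-103 - 4/3)*33 = -313/3*33 = -3443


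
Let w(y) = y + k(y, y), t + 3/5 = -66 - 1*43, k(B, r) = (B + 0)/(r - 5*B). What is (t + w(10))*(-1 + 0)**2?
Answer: -1997/20 ≈ -99.850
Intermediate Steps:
k(B, r) = B/(r - 5*B)
t = -548/5 (t = -3/5 + (-66 - 1*43) = -3/5 + (-66 - 43) = -3/5 - 109 = -548/5 ≈ -109.60)
w(y) = -1/4 + y (w(y) = y + y/(y - 5*y) = y + y/((-4*y)) = y + y*(-1/(4*y)) = y - 1/4 = -1/4 + y)
(t + w(10))*(-1 + 0)**2 = (-548/5 + (-1/4 + 10))*(-1 + 0)**2 = (-548/5 + 39/4)*(-1)**2 = -1997/20*1 = -1997/20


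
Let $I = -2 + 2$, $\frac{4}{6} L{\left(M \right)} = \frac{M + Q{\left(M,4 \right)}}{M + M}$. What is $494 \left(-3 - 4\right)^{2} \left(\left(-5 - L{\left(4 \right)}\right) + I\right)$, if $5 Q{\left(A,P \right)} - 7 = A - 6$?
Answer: $- \frac{1149785}{8} \approx -1.4372 \cdot 10^{5}$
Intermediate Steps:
$Q{\left(A,P \right)} = \frac{1}{5} + \frac{A}{5}$ ($Q{\left(A,P \right)} = \frac{7}{5} + \frac{A - 6}{5} = \frac{7}{5} + \frac{-6 + A}{5} = \frac{7}{5} + \left(- \frac{6}{5} + \frac{A}{5}\right) = \frac{1}{5} + \frac{A}{5}$)
$L{\left(M \right)} = \frac{3 \left(\frac{1}{5} + \frac{6 M}{5}\right)}{4 M}$ ($L{\left(M \right)} = \frac{3 \frac{M + \left(\frac{1}{5} + \frac{M}{5}\right)}{M + M}}{2} = \frac{3 \frac{\frac{1}{5} + \frac{6 M}{5}}{2 M}}{2} = \frac{3 \left(\frac{1}{5} + \frac{6 M}{5}\right)}{4 M}$)
$I = 0$
$494 \left(-3 - 4\right)^{2} \left(\left(-5 - L{\left(4 \right)}\right) + I\right) = 494 \left(-3 - 4\right)^{2} \left(\left(-5 - \frac{3 \left(1 + 6 \cdot 4\right)}{20 \cdot 4}\right) + 0\right) = 494 \left(-7\right)^{2} \left(\left(-5 - \frac{3}{20} \cdot \frac{1}{4} \left(1 + 24\right)\right) + 0\right) = 494 \cdot 49 \left(\left(-5 - \frac{3}{20} \cdot \frac{1}{4} \cdot 25\right) + 0\right) = 494 \cdot 49 \left(\left(-5 - \frac{15}{16}\right) + 0\right) = 494 \cdot 49 \left(- \frac{95}{16} + 0\right) = 494 \cdot 49 \left(- \frac{95}{16}\right) = 494 \left(- \frac{4655}{16}\right) = - \frac{1149785}{8}$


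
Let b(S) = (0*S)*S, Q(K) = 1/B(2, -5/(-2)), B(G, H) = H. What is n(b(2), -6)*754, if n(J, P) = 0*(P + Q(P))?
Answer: 0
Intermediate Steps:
Q(K) = 2/5 (Q(K) = 1/(-5/(-2)) = 1/(-5*(-1/2)) = 1/(5/2) = 2/5)
b(S) = 0 (b(S) = 0*S = 0)
n(J, P) = 0 (n(J, P) = 0*(P + 2/5) = 0*(2/5 + P) = 0)
n(b(2), -6)*754 = 0*754 = 0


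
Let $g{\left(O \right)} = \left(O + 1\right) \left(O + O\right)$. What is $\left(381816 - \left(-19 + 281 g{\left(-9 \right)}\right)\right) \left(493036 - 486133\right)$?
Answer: $2356484013$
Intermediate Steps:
$g{\left(O \right)} = 2 O \left(1 + O\right)$ ($g{\left(O \right)} = \left(1 + O\right) 2 O = 2 O \left(1 + O\right)$)
$\left(381816 - \left(-19 + 281 g{\left(-9 \right)}\right)\right) \left(493036 - 486133\right) = \left(381816 + \left(19 - 281 \cdot 2 \left(-9\right) \left(1 - 9\right)\right)\right) \left(493036 - 486133\right) = \left(381816 + \left(19 - 281 \cdot 2 \left(-9\right) \left(-8\right)\right)\right) 6903 = \left(381816 + \left(19 - 40464\right)\right) 6903 = \left(381816 - 40445\right) 6903 = 341371 \cdot 6903 = 2356484013$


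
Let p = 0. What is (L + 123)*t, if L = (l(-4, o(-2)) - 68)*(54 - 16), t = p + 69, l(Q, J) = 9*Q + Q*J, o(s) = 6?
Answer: -327129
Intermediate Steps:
l(Q, J) = 9*Q + J*Q
t = 69 (t = 0 + 69 = 69)
L = -4864 (L = (-4*(9 + 6) - 68)*(54 - 16) = (-4*15 - 68)*38 = (-60 - 68)*38 = -128*38 = -4864)
(L + 123)*t = (-4864 + 123)*69 = -4741*69 = -327129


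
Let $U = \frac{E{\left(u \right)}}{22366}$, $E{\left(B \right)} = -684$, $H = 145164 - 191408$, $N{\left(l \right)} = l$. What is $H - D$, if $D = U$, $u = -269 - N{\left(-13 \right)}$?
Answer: $- \frac{517146310}{11183} \approx -46244.0$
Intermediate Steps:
$H = -46244$
$u = -256$ ($u = -269 - -13 = -269 + 13 = -256$)
$U = - \frac{342}{11183}$ ($U = - \frac{684}{22366} = \left(-684\right) \frac{1}{22366} = - \frac{342}{11183} \approx -0.030582$)
$D = - \frac{342}{11183} \approx -0.030582$
$H - D = -46244 - - \frac{342}{11183} = -46244 + \frac{342}{11183} = - \frac{517146310}{11183}$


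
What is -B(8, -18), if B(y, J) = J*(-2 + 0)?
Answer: -36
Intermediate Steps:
B(y, J) = -2*J (B(y, J) = J*(-2) = -2*J)
-B(8, -18) = -(-2)*(-18) = -1*36 = -36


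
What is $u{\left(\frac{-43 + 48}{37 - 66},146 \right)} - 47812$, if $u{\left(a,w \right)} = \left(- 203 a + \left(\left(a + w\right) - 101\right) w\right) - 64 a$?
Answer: $- \frac{1195413}{29} \approx -41221.0$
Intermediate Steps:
$u{\left(a,w \right)} = - 267 a + w \left(-101 + a + w\right)$ ($u{\left(a,w \right)} = \left(- 203 a + \left(-101 + a + w\right) w\right) - 64 a = \left(- 203 a + w \left(-101 + a + w\right)\right) - 64 a = - 267 a + w \left(-101 + a + w\right)$)
$u{\left(\frac{-43 + 48}{37 - 66},146 \right)} - 47812 = \left(146^{2} - 267 \frac{-43 + 48}{37 - 66} - 14746 + \frac{-43 + 48}{37 - 66} \cdot 146\right) - 47812 = \left(21316 - 267 \frac{5}{-29} - 14746 + \frac{5}{-29} \cdot 146\right) - 47812 = \left(21316 - 267 \cdot 5 \left(- \frac{1}{29}\right) - 14746 + 5 \left(- \frac{1}{29}\right) 146\right) - 47812 = \left(21316 - - \frac{1335}{29} - 14746 - \frac{730}{29}\right) - 47812 = \left(21316 + \frac{1335}{29} - 14746 - \frac{730}{29}\right) - 47812 = \frac{191135}{29} - 47812 = - \frac{1195413}{29}$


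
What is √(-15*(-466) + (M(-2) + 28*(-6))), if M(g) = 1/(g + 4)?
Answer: √27290/2 ≈ 82.598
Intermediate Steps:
M(g) = 1/(4 + g)
√(-15*(-466) + (M(-2) + 28*(-6))) = √(-15*(-466) + (1/(4 - 2) + 28*(-6))) = √(6990 + (1/2 - 168)) = √(6990 + (½ - 168)) = √(6990 - 335/2) = √(13645/2) = √27290/2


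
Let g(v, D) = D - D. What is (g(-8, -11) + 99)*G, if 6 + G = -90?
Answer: -9504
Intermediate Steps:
g(v, D) = 0
G = -96 (G = -6 - 90 = -96)
(g(-8, -11) + 99)*G = (0 + 99)*(-96) = 99*(-96) = -9504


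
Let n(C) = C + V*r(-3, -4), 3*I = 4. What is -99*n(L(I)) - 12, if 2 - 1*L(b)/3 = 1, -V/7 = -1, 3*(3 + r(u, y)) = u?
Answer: 2463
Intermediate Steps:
I = 4/3 (I = (⅓)*4 = 4/3 ≈ 1.3333)
r(u, y) = -3 + u/3
V = 7 (V = -7*(-1) = 7)
L(b) = 3 (L(b) = 6 - 3*1 = 6 - 3 = 3)
n(C) = -28 + C (n(C) = C + 7*(-3 + (⅓)*(-3)) = C + 7*(-3 - 1) = C + 7*(-4) = C - 28 = -28 + C)
-99*n(L(I)) - 12 = -99*(-28 + 3) - 12 = -99*(-25) - 12 = 2475 - 12 = 2463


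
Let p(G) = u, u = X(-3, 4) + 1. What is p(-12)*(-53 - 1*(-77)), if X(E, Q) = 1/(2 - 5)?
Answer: 16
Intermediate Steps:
X(E, Q) = -⅓ (X(E, Q) = 1/(-3) = -⅓)
u = ⅔ (u = -⅓ + 1 = ⅔ ≈ 0.66667)
p(G) = ⅔
p(-12)*(-53 - 1*(-77)) = 2*(-53 - 1*(-77))/3 = 2*(-53 + 77)/3 = (⅔)*24 = 16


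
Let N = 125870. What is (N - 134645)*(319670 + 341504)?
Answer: -5801801850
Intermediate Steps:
(N - 134645)*(319670 + 341504) = (125870 - 134645)*(319670 + 341504) = -8775*661174 = -5801801850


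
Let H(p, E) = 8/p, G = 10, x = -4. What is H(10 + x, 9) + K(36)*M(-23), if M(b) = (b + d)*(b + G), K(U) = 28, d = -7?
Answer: 32764/3 ≈ 10921.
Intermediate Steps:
M(b) = (-7 + b)*(10 + b) (M(b) = (b - 7)*(b + 10) = (-7 + b)*(10 + b))
H(10 + x, 9) + K(36)*M(-23) = 8/(10 - 4) + 28*(-70 + (-23)**2 + 3*(-23)) = 8/6 + 28*(-70 + 529 - 69) = 8*(1/6) + 28*390 = 4/3 + 10920 = 32764/3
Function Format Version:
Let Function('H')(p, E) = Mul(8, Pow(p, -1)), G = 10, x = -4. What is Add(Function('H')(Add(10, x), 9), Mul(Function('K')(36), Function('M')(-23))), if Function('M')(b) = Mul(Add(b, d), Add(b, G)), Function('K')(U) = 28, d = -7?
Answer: Rational(32764, 3) ≈ 10921.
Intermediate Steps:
Function('M')(b) = Mul(Add(-7, b), Add(10, b)) (Function('M')(b) = Mul(Add(b, -7), Add(b, 10)) = Mul(Add(-7, b), Add(10, b)))
Add(Function('H')(Add(10, x), 9), Mul(Function('K')(36), Function('M')(-23))) = Add(Mul(8, Pow(Add(10, -4), -1)), Mul(28, Add(-70, Pow(-23, 2), Mul(3, -23)))) = Add(Mul(8, Pow(6, -1)), Mul(28, Add(-70, 529, -69))) = Add(Mul(8, Rational(1, 6)), Mul(28, 390)) = Add(Rational(4, 3), 10920) = Rational(32764, 3)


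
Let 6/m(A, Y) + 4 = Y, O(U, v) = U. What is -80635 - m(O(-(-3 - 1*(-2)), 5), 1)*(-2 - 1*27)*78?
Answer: -85159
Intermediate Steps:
m(A, Y) = 6/(-4 + Y)
-80635 - m(O(-(-3 - 1*(-2)), 5), 1)*(-2 - 1*27)*78 = -80635 - (6/(-4 + 1))*(-2 - 1*27)*78 = -80635 - (6/(-3))*(-2 - 27)*78 = -80635 - (6*(-1/3))*(-29)*78 = -80635 - (-2*(-29))*78 = -80635 - 58*78 = -80635 - 1*4524 = -80635 - 4524 = -85159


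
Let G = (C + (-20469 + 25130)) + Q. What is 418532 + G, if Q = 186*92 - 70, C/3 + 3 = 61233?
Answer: 623925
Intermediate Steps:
C = 183690 (C = -9 + 3*61233 = -9 + 183699 = 183690)
Q = 17042 (Q = 17112 - 70 = 17042)
G = 205393 (G = (183690 + (-20469 + 25130)) + 17042 = (183690 + 4661) + 17042 = 188351 + 17042 = 205393)
418532 + G = 418532 + 205393 = 623925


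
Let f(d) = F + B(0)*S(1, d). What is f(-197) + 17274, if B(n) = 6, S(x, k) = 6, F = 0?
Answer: 17310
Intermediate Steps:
f(d) = 36 (f(d) = 0 + 6*6 = 0 + 36 = 36)
f(-197) + 17274 = 36 + 17274 = 17310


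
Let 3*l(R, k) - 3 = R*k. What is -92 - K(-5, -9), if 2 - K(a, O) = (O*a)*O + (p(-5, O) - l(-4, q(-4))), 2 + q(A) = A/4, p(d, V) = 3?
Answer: -501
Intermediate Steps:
q(A) = -2 + A/4
l(R, k) = 1 + R*k/3 (l(R, k) = 1 + (R*k)/3 = 1 + R*k/3)
K(a, O) = 4 - a*O² (K(a, O) = 2 - ((O*a)*O + (3 - (1 + (⅓)*(-4)*(-2 + (¼)*(-4))))) = 2 - (a*O² + (3 - (1 + (⅓)*(-4)*(-2 - 1)))) = 2 - (a*O² + (3 - (1 + (⅓)*(-4)*(-3)))) = 2 - (a*O² + (3 - (1 + 4))) = 2 - (a*O² + (3 - 1*5)) = 2 - (a*O² + (3 - 5)) = 2 - (a*O² - 2) = 2 - (-2 + a*O²) = 2 + (2 - a*O²) = 4 - a*O²)
-92 - K(-5, -9) = -92 - (4 - 1*(-5)*(-9)²) = -92 - (4 - 1*(-5)*81) = -92 - (4 + 405) = -92 - 1*409 = -92 - 409 = -501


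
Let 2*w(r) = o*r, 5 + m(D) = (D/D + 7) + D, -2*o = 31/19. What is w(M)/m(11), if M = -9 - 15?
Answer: 93/133 ≈ 0.69925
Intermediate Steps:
o = -31/38 (o = -31/(2*19) = -½*31/19 = -31/38 ≈ -0.81579)
M = -24
m(D) = 3 + D (m(D) = -5 + ((D/D + 7) + D) = -5 + ((1 + 7) + D) = -5 + (8 + D) = 3 + D)
w(r) = -31*r/76 (w(r) = (-31*r/38)/2 = -31*r/76)
w(M)/m(11) = (-31/76*(-24))/(3 + 11) = (186/19)/14 = (186/19)*(1/14) = 93/133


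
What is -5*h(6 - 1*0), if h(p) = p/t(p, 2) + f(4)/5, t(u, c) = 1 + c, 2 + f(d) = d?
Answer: -12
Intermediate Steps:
f(d) = -2 + d
h(p) = 2/5 + p/3 (h(p) = p/(1 + 2) + (-2 + 4)/5 = p/3 + 2*(1/5) = p*(1/3) + 2/5 = p/3 + 2/5 = 2/5 + p/3)
-5*h(6 - 1*0) = -5*(2/5 + (6 - 1*0)/3) = -5*(2/5 + (6 + 0)/3) = -5*(2/5 + (1/3)*6) = -5*(2/5 + 2) = -5*12/5 = -12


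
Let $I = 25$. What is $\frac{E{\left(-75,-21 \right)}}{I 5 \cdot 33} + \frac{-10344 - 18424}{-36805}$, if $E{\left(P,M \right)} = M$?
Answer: $\frac{7859673}{10121375} \approx 0.77654$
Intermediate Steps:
$\frac{E{\left(-75,-21 \right)}}{I 5 \cdot 33} + \frac{-10344 - 18424}{-36805} = - \frac{21}{25 \cdot 5 \cdot 33} + \frac{-10344 - 18424}{-36805} = - \frac{21}{125 \cdot 33} + \left(-10344 - 18424\right) \left(- \frac{1}{36805}\right) = - \frac{21}{4125} - - \frac{28768}{36805} = \left(-21\right) \frac{1}{4125} + \frac{28768}{36805} = - \frac{7}{1375} + \frac{28768}{36805} = \frac{7859673}{10121375}$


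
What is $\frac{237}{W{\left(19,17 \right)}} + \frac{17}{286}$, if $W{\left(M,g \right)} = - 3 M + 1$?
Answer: $- \frac{33415}{8008} \approx -4.1727$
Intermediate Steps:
$W{\left(M,g \right)} = 1 - 3 M$
$\frac{237}{W{\left(19,17 \right)}} + \frac{17}{286} = \frac{237}{1 - 57} + \frac{17}{286} = \frac{237}{1 - 57} + 17 \cdot \frac{1}{286} = \frac{237}{-56} + \frac{17}{286} = 237 \left(- \frac{1}{56}\right) + \frac{17}{286} = - \frac{237}{56} + \frac{17}{286} = - \frac{33415}{8008}$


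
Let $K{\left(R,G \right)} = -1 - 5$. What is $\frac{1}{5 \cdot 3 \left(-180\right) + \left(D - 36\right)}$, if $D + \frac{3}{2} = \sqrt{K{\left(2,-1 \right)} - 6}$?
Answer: $- \frac{3650}{9991891} - \frac{8 i \sqrt{3}}{29975673} \approx -0.0003653 - 4.6226 \cdot 10^{-7} i$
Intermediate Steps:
$K{\left(R,G \right)} = -6$
$D = - \frac{3}{2} + 2 i \sqrt{3}$ ($D = - \frac{3}{2} + \sqrt{-6 - 6} = - \frac{3}{2} + \sqrt{-12} = - \frac{3}{2} + 2 i \sqrt{3} \approx -1.5 + 3.4641 i$)
$\frac{1}{5 \cdot 3 \left(-180\right) + \left(D - 36\right)} = \frac{1}{5 \cdot 3 \left(-180\right) - \left(\frac{75}{2} - 2 i \sqrt{3}\right)} = \frac{1}{15 \left(-180\right) - \left(\frac{75}{2} - 2 i \sqrt{3}\right)} = \frac{1}{-2700 - \left(\frac{75}{2} - 2 i \sqrt{3}\right)} = \frac{1}{- \frac{5475}{2} + 2 i \sqrt{3}}$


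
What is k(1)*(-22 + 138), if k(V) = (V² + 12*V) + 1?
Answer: 1624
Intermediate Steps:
k(V) = 1 + V² + 12*V
k(1)*(-22 + 138) = (1 + 1² + 12*1)*(-22 + 138) = (1 + 1 + 12)*116 = 14*116 = 1624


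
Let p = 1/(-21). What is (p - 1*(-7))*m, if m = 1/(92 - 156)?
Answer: -73/672 ≈ -0.10863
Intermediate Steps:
p = -1/21 ≈ -0.047619
m = -1/64 (m = 1/(-64) = -1/64 ≈ -0.015625)
(p - 1*(-7))*m = (-1/21 - 1*(-7))*(-1/64) = (-1/21 + 7)*(-1/64) = (146/21)*(-1/64) = -73/672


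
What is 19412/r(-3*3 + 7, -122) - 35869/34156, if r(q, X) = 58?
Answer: 330477935/990524 ≈ 333.64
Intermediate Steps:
19412/r(-3*3 + 7, -122) - 35869/34156 = 19412/58 - 35869/34156 = 19412*(1/58) - 35869*1/34156 = 9706/29 - 35869/34156 = 330477935/990524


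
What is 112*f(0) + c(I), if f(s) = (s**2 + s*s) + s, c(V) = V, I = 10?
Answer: 10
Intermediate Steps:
f(s) = s + 2*s**2 (f(s) = (s**2 + s**2) + s = 2*s**2 + s = s + 2*s**2)
112*f(0) + c(I) = 112*(0*(1 + 2*0)) + 10 = 112*(0*(1 + 0)) + 10 = 112*(0*1) + 10 = 112*0 + 10 = 0 + 10 = 10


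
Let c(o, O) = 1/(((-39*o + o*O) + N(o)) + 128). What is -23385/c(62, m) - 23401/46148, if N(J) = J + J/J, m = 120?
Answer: -5625718342141/46148 ≈ -1.2191e+8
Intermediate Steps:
N(J) = 1 + J (N(J) = J + 1 = 1 + J)
c(o, O) = 1/(129 - 38*o + O*o) (c(o, O) = 1/(((-39*o + o*O) + (1 + o)) + 128) = 1/(((-39*o + O*o) + (1 + o)) + 128) = 1/((1 - 38*o + O*o) + 128) = 1/(129 - 38*o + O*o))
-23385/c(62, m) - 23401/46148 = -23385/(1/(129 - 38*62 + 120*62)) - 23401/46148 = -23385/(1/(129 - 2356 + 7440)) - 23401*1/46148 = -23385/(1/5213) - 23401/46148 = -23385/1/5213 - 23401/46148 = -23385*5213 - 23401/46148 = -121906005 - 23401/46148 = -5625718342141/46148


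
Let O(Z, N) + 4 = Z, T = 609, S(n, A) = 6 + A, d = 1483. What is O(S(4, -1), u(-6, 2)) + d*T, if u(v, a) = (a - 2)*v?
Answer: 903148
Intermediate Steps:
u(v, a) = v*(-2 + a) (u(v, a) = (-2 + a)*v = v*(-2 + a))
O(Z, N) = -4 + Z
O(S(4, -1), u(-6, 2)) + d*T = (-4 + (6 - 1)) + 1483*609 = (-4 + 5) + 903147 = 1 + 903147 = 903148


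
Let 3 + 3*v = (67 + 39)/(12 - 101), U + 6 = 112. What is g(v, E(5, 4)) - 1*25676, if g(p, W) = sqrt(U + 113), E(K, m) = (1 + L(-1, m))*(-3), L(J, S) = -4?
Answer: -25676 + sqrt(219) ≈ -25661.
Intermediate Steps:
U = 106 (U = -6 + 112 = 106)
v = -373/267 (v = -1 + ((67 + 39)/(12 - 101))/3 = -1 + (106/(-89))/3 = -1 + (106*(-1/89))/3 = -1 + (1/3)*(-106/89) = -1 - 106/267 = -373/267 ≈ -1.3970)
E(K, m) = 9 (E(K, m) = (1 - 4)*(-3) = -3*(-3) = 9)
g(p, W) = sqrt(219) (g(p, W) = sqrt(106 + 113) = sqrt(219))
g(v, E(5, 4)) - 1*25676 = sqrt(219) - 1*25676 = sqrt(219) - 25676 = -25676 + sqrt(219)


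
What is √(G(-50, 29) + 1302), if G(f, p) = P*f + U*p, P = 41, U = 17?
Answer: I*√255 ≈ 15.969*I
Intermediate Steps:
G(f, p) = 17*p + 41*f (G(f, p) = 41*f + 17*p = 17*p + 41*f)
√(G(-50, 29) + 1302) = √((17*29 + 41*(-50)) + 1302) = √((493 - 2050) + 1302) = √(-1557 + 1302) = √(-255) = I*√255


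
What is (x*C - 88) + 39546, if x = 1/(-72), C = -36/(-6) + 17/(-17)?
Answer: 2840971/72 ≈ 39458.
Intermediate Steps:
C = 5 (C = -36*(-⅙) + 17*(-1/17) = 6 - 1 = 5)
x = -1/72 ≈ -0.013889
(x*C - 88) + 39546 = (-1/72*5 - 88) + 39546 = (-5/72 - 88) + 39546 = -6341/72 + 39546 = 2840971/72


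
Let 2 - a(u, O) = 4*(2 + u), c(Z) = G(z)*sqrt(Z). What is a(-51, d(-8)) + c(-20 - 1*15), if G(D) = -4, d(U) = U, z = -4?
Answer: 198 - 4*I*sqrt(35) ≈ 198.0 - 23.664*I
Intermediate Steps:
c(Z) = -4*sqrt(Z)
a(u, O) = -6 - 4*u (a(u, O) = 2 - 4*(2 + u) = 2 - (8 + 4*u) = 2 + (-8 - 4*u) = -6 - 4*u)
a(-51, d(-8)) + c(-20 - 1*15) = (-6 - 4*(-51)) - 4*sqrt(-20 - 1*15) = (-6 + 204) - 4*sqrt(-20 - 15) = 198 - 4*I*sqrt(35)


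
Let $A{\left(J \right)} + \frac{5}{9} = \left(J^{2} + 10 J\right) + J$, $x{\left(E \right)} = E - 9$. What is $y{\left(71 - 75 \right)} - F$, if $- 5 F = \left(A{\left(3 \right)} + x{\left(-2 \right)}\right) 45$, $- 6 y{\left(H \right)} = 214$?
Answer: $\frac{715}{3} \approx 238.33$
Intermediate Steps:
$x{\left(E \right)} = -9 + E$
$A{\left(J \right)} = - \frac{5}{9} + J^{2} + 11 J$ ($A{\left(J \right)} = - \frac{5}{9} + \left(\left(J^{2} + 10 J\right) + J\right) = - \frac{5}{9} + \left(J^{2} + 11 J\right) = - \frac{5}{9} + J^{2} + 11 J$)
$y{\left(H \right)} = - \frac{107}{3}$ ($y{\left(H \right)} = \left(- \frac{1}{6}\right) 214 = - \frac{107}{3}$)
$F = -274$ ($F = - \frac{\left(\left(- \frac{5}{9} + 3^{2} + 11 \cdot 3\right) - 11\right) 45}{5} = - \frac{\left(\left(- \frac{5}{9} + 9 + 33\right) - 11\right) 45}{5} = - \frac{\left(\frac{373}{9} - 11\right) 45}{5} = - \frac{\frac{274}{9} \cdot 45}{5} = \left(- \frac{1}{5}\right) 1370 = -274$)
$y{\left(71 - 75 \right)} - F = - \frac{107}{3} - -274 = - \frac{107}{3} + 274 = \frac{715}{3}$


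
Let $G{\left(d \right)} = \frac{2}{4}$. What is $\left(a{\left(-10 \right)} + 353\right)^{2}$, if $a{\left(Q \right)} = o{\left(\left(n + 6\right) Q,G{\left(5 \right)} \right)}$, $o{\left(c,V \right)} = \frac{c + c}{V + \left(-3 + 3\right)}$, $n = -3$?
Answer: $54289$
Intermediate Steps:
$G{\left(d \right)} = \frac{1}{2}$ ($G{\left(d \right)} = 2 \cdot \frac{1}{4} = \frac{1}{2}$)
$o{\left(c,V \right)} = \frac{2 c}{V}$ ($o{\left(c,V \right)} = \frac{2 c}{V + 0} = \frac{2 c}{V}$)
$a{\left(Q \right)} = 12 Q$ ($a{\left(Q \right)} = 2 \left(-3 + 6\right) Q \frac{1}{\frac{1}{2}} = 2 \cdot 3 Q 2 = 12 Q$)
$\left(a{\left(-10 \right)} + 353\right)^{2} = \left(12 \left(-10\right) + 353\right)^{2} = \left(-120 + 353\right)^{2} = 233^{2} = 54289$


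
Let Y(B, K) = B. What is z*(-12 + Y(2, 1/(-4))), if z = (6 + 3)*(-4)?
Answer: 360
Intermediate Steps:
z = -36 (z = 9*(-4) = -36)
z*(-12 + Y(2, 1/(-4))) = -36*(-12 + 2) = -36*(-10) = 360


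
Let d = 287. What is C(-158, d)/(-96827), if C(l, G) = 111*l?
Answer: 17538/96827 ≈ 0.18113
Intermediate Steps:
C(-158, d)/(-96827) = (111*(-158))/(-96827) = -17538*(-1/96827) = 17538/96827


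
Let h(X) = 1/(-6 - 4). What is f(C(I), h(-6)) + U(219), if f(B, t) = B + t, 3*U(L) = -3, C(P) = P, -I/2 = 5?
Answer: -111/10 ≈ -11.100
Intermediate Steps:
I = -10 (I = -2*5 = -10)
h(X) = -⅒ (h(X) = 1/(-10) = -⅒)
U(L) = -1 (U(L) = (⅓)*(-3) = -1)
f(C(I), h(-6)) + U(219) = (-10 - ⅒) - 1 = -101/10 - 1 = -111/10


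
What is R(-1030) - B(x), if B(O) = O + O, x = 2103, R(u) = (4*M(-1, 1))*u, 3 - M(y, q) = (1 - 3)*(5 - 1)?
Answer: -49526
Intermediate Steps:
M(y, q) = 11 (M(y, q) = 3 - (1 - 3)*(5 - 1) = 3 - (-2)*4 = 3 - 1*(-8) = 3 + 8 = 11)
R(u) = 44*u (R(u) = (4*11)*u = 44*u)
B(O) = 2*O
R(-1030) - B(x) = 44*(-1030) - 2*2103 = -45320 - 1*4206 = -45320 - 4206 = -49526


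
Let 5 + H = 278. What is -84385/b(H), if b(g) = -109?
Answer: 84385/109 ≈ 774.17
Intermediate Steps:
H = 273 (H = -5 + 278 = 273)
-84385/b(H) = -84385/(-109) = -84385*(-1/109) = 84385/109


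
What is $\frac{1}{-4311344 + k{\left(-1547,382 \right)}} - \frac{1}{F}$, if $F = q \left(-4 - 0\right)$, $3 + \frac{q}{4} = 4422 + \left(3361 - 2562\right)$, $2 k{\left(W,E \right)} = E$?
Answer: $\frac{4227665}{359929541664} \approx 1.1746 \cdot 10^{-5}$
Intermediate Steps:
$k{\left(W,E \right)} = \frac{E}{2}$
$q = 20872$ ($q = -12 + 4 \left(4422 + \left(3361 - 2562\right)\right) = -12 + 4 \left(4422 + 799\right) = -12 + 4 \cdot 5221 = -12 + 20884 = 20872$)
$F = -83488$ ($F = 20872 \left(-4 - 0\right) = 20872 \left(-4 + 0\right) = 20872 \left(-4\right) = -83488$)
$\frac{1}{-4311344 + k{\left(-1547,382 \right)}} - \frac{1}{F} = \frac{1}{-4311344 + \frac{1}{2} \cdot 382} - \frac{1}{-83488} = \frac{1}{-4311344 + 191} - - \frac{1}{83488} = \frac{1}{-4311153} + \frac{1}{83488} = - \frac{1}{4311153} + \frac{1}{83488} = \frac{4227665}{359929541664}$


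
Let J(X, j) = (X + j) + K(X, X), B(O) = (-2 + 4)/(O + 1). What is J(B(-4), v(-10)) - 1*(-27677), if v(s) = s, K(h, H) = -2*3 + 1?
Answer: 82984/3 ≈ 27661.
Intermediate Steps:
K(h, H) = -5 (K(h, H) = -6 + 1 = -5)
B(O) = 2/(1 + O)
J(X, j) = -5 + X + j (J(X, j) = (X + j) - 5 = -5 + X + j)
J(B(-4), v(-10)) - 1*(-27677) = (-5 + 2/(1 - 4) - 10) - 1*(-27677) = (-5 + 2/(-3) - 10) + 27677 = (-5 + 2*(-⅓) - 10) + 27677 = (-5 - ⅔ - 10) + 27677 = -47/3 + 27677 = 82984/3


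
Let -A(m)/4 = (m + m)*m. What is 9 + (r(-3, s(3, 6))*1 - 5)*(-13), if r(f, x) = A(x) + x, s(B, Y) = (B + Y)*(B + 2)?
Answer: 210089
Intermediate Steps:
A(m) = -8*m**2 (A(m) = -4*(m + m)*m = -4*2*m*m = -8*m**2)
s(B, Y) = (2 + B)*(B + Y) (s(B, Y) = (B + Y)*(2 + B) = (2 + B)*(B + Y))
r(f, x) = x - 8*x**2 (r(f, x) = -8*x**2 + x = x - 8*x**2)
9 + (r(-3, s(3, 6))*1 - 5)*(-13) = 9 + (((3**2 + 2*3 + 2*6 + 3*6)*(1 - 8*(3**2 + 2*3 + 2*6 + 3*6)))*1 - 5)*(-13) = 9 + (((9 + 6 + 12 + 18)*(1 - 8*(9 + 6 + 12 + 18)))*1 - 5)*(-13) = 9 + ((45*(1 - 8*45))*1 - 5)*(-13) = 9 + ((45*(1 - 360))*1 - 5)*(-13) = 9 + ((45*(-359))*1 - 5)*(-13) = 9 + (-16155*1 - 5)*(-13) = 9 + (-16155 - 5)*(-13) = 9 - 16160*(-13) = 9 + 210080 = 210089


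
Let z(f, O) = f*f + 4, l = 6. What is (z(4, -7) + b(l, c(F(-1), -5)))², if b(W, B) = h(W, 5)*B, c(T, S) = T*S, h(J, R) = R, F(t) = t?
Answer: 2025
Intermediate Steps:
z(f, O) = 4 + f² (z(f, O) = f² + 4 = 4 + f²)
c(T, S) = S*T
b(W, B) = 5*B
(z(4, -7) + b(l, c(F(-1), -5)))² = ((4 + 4²) + 5*(-5*(-1)))² = ((4 + 16) + 5*5)² = (20 + 25)² = 45² = 2025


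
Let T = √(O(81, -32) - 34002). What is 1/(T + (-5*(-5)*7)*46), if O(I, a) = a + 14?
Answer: 115/926236 - 9*I*√105/32418260 ≈ 0.00012416 - 2.8448e-6*I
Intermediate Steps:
O(I, a) = 14 + a
T = 18*I*√105 (T = √((14 - 32) - 34002) = √(-18 - 34002) = √(-34020) = 18*I*√105 ≈ 184.45*I)
1/(T + (-5*(-5)*7)*46) = 1/(18*I*√105 + (-5*(-5)*7)*46) = 1/(18*I*√105 + (25*7)*46) = 1/(18*I*√105 + 175*46) = 1/(18*I*√105 + 8050) = 1/(8050 + 18*I*√105)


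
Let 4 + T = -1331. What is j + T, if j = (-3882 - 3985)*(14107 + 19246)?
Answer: -262389386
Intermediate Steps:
T = -1335 (T = -4 - 1331 = -1335)
j = -262388051 (j = -7867*33353 = -262388051)
j + T = -262388051 - 1335 = -262389386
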